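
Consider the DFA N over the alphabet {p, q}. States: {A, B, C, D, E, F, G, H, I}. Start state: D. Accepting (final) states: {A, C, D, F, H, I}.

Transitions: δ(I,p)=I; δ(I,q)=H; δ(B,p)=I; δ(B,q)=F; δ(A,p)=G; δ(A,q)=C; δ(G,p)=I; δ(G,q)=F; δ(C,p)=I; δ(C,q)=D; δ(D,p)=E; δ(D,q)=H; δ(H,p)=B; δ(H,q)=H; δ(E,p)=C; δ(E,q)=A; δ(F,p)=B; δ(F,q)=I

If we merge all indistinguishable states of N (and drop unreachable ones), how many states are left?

4

P0 = {A,C,D,F,H,I} | {B,E,G}.
On input p, block {A,C,D,F,H,I} splits into {A,D,F,H} and {C,I}.
On input q, block {A,D,F,H} splits into {A,F} and {D,H}.
The partition is now stable with 4 blocks: {A,F} | {B,E,G} | {C,I} | {D,H}.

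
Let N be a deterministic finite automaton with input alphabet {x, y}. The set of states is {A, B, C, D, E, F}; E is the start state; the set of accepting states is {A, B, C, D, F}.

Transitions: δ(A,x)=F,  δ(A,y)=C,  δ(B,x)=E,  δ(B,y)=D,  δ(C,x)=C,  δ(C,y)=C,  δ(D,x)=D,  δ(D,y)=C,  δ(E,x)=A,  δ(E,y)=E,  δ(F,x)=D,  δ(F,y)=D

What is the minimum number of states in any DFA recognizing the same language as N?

States {B} cannot be reached from the start state, so discard them.
Initial partition by acceptance: {A,C,D,F} | {E}.
Stable partition: {A,C,D,F} | {E} — 2 equivalence classes.

2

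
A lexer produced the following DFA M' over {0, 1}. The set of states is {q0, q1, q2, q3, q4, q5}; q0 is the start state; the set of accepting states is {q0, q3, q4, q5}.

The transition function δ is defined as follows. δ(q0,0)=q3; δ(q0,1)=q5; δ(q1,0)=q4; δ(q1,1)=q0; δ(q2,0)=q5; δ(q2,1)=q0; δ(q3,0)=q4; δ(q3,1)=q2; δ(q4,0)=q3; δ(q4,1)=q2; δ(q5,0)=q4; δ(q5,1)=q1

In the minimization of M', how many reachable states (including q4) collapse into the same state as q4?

3

Start with accepting vs non-accepting: {q0,q3,q4,q5} | {q1,q2}.
Split {q0,q3,q4,q5} by δ(·,1) → {q3,q4,q5} and {q0}.
No further refinement is possible. Final partition (3 blocks): {q3,q4,q5} | {q1,q2} | {q0}.
State q4 belongs to the block {q3,q4,q5}, which has 3 states.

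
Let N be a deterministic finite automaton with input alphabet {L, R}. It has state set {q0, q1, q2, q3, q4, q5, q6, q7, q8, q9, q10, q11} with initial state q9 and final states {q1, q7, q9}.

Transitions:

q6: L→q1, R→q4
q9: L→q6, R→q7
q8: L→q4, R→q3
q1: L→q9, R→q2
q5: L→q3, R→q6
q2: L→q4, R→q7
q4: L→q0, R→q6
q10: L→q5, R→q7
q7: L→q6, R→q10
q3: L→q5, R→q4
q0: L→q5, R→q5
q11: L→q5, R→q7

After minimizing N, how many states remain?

7

States {q8,q11} cannot be reached from the start state, so discard them.
Initial partition by acceptance: {q1,q7,q9} | {q0,q2,q3,q4,q5,q6,q10}.
Refine {q1,q7,q9} on symbol L: members go to different blocks, giving {q7,q9} and {q1}.
Refine {q7,q9} on symbol R: members go to different blocks, giving {q7} and {q9}.
On input L, block {q0,q2,q3,q4,q5,q6,q10} splits into {q0,q2,q3,q4,q5,q10} and {q6}.
On input R, block {q0,q2,q3,q4,q5,q10} splits into {q0,q3} and {q2,q10} and {q4,q5}.
Stable partition: {q7} | {q0,q3} | {q1} | {q9} | {q6} | {q2,q10} | {q4,q5} — 7 equivalence classes.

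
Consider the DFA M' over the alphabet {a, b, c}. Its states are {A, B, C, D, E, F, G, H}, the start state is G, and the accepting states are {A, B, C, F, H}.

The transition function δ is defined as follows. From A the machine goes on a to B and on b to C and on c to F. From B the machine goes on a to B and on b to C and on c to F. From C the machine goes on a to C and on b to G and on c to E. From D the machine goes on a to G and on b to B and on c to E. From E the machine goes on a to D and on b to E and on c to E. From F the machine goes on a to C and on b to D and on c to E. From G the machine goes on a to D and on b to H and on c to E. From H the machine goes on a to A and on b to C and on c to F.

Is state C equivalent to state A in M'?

No

All states are reachable from the start state.
Start with accepting vs non-accepting: {A,B,C,F,H} | {D,E,G}.
Refine {A,B,C,F,H} on symbol b: members go to different blocks, giving {A,B,H} and {C,F}.
Refine {D,E,G} on symbol b: members go to different blocks, giving {D,G} and {E}.
No further refinement is possible. Final partition (4 blocks): {A,B,H} | {D,G} | {C,F} | {E}.
C and A end up in different blocks, so they are distinguishable. For instance, the string 'b' is accepted from only A.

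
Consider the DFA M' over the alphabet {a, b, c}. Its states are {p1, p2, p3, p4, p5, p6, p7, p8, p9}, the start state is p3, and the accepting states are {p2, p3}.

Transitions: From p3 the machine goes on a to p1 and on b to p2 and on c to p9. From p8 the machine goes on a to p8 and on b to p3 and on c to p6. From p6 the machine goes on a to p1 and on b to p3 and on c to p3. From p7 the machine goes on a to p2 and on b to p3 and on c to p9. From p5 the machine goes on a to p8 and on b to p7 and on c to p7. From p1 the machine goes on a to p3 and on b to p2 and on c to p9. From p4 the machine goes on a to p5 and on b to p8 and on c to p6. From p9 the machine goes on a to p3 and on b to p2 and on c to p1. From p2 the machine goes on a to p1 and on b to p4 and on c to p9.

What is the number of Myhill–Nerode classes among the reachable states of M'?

8

All states are reachable from the start state.
Start with accepting vs non-accepting: {p2,p3} | {p1,p4,p5,p6,p7,p8,p9}.
On input b, block {p2,p3} splits into {p2} and {p3}.
Split {p1,p4,p5,p6,p7,p8,p9} by δ(·,a) → {p4,p5,p6,p8} and {p1,p9} and {p7}.
Split {p4,p5,p6,p8} by δ(·,a) → {p4,p5,p8} and {p6}.
Split {p4,p5,p8} by δ(·,b) → {p4} and {p5} and {p8}.
Stable partition: {p2} | {p4} | {p3} | {p1,p9} | {p7} | {p6} | {p5} | {p8} — 8 equivalence classes.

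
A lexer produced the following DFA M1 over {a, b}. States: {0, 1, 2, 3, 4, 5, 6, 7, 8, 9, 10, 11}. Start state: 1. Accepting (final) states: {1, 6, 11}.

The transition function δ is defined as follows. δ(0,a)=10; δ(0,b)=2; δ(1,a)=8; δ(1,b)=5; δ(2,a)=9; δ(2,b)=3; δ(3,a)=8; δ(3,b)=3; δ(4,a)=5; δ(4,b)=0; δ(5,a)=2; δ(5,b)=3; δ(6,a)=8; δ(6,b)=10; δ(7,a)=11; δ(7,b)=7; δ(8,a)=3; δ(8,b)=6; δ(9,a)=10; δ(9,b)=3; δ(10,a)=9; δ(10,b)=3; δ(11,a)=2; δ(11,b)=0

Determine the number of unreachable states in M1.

BFS from 1 reaches {1, 2, 3, 5, 6, 8, 9, 10}; the 4 state(s) 0, 4, 7, 11 are never visited.

4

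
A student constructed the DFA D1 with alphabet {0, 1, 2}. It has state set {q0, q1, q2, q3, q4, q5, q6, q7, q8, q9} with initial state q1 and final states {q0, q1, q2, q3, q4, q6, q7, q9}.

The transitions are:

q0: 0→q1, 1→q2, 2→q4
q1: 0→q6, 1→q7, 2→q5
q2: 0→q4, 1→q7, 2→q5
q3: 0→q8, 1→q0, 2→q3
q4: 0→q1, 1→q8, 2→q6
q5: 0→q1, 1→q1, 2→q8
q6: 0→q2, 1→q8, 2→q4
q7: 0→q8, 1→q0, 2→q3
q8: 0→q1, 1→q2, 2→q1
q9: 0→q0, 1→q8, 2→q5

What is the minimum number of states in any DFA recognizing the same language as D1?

States {q9} cannot be reached from the start state, so discard them.
Initial partition by acceptance: {q0,q1,q2,q3,q4,q6,q7} | {q5,q8}.
Split {q0,q1,q2,q3,q4,q6,q7} by δ(·,0) → {q0,q1,q2,q4,q6} and {q3,q7}.
Split {q0,q1,q2,q4,q6} by δ(·,1) → {q1,q2} and {q4,q6} and {q0}.
Refine {q5,q8} on symbol 2: members go to different blocks, giving {q5} and {q8}.
The partition is now stable with 6 blocks: {q1,q2} | {q5} | {q3,q7} | {q4,q6} | {q0} | {q8}.

6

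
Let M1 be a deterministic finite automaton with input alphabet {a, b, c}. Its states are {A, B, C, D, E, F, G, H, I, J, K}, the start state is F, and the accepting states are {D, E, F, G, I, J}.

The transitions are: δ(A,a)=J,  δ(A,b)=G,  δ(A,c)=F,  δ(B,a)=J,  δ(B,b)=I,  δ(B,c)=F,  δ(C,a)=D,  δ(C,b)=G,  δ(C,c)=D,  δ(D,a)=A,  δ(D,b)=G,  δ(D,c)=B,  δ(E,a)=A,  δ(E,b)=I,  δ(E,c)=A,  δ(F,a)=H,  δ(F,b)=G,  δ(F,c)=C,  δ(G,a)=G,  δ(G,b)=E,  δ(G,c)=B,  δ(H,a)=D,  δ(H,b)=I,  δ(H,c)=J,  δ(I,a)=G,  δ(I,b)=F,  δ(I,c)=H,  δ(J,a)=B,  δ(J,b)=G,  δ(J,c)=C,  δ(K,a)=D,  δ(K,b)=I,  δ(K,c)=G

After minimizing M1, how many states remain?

States {K} cannot be reached from the start state, so discard them.
P0 = {D,E,F,G,I,J} | {A,B,C,H}.
Split {D,E,F,G,I,J} by δ(·,a) → {D,E,F,J} and {G,I}.
Stable partition: {D,E,F,J} | {A,B,C,H} | {G,I} — 3 equivalence classes.

3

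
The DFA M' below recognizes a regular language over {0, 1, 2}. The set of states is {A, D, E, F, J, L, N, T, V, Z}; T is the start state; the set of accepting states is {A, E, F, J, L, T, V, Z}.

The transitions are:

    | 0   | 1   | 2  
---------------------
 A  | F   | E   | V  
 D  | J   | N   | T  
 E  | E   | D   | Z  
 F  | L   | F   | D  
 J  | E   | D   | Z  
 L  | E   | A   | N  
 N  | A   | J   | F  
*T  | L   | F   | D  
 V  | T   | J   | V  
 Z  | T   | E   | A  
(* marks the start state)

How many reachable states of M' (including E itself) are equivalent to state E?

All states are reachable from the start state.
Initial partition by acceptance: {A,E,F,J,L,T,V,Z} | {D,N}.
Refine {A,E,F,J,L,T,V,Z} on symbol 1: members go to different blocks, giving {A,F,L,T,V,Z} and {E,J}.
Refine {A,F,L,T,V,Z} on symbol 0: members go to different blocks, giving {A,F,T,V,Z} and {L}.
On input 0, block {A,F,T,V,Z} splits into {A,V,Z} and {F,T}.
On input 0, block {D,N} splits into {D} and {N}.
The partition is now stable with 6 blocks: {A,V,Z} | {D} | {E,J} | {L} | {F,T} | {N}.
The equivalence class containing E is {E,J}, of size 2.

2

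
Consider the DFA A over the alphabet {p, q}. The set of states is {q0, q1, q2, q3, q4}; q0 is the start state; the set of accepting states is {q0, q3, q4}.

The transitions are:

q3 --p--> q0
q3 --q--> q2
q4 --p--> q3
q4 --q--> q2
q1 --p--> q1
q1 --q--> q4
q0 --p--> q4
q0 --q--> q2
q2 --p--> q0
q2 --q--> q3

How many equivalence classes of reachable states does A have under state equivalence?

2

First remove the unreachable states {q1}; 4 states remain.
Start with accepting vs non-accepting: {q0,q3,q4} | {q2}.
The partition is now stable with 2 blocks: {q0,q3,q4} | {q2}.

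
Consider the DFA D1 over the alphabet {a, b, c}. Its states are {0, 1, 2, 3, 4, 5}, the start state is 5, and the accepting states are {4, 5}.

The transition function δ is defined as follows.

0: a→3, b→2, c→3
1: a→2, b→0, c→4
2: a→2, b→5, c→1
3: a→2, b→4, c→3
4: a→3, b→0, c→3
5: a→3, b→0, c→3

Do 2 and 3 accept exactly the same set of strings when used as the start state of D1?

All states are reachable from the start state.
Start with accepting vs non-accepting: {4,5} | {0,1,2,3}.
On input b, block {0,1,2,3} splits into {0,1} and {2,3}.
On input b, block {0,1} splits into {0} and {1}.
Refine {2,3} on symbol c: members go to different blocks, giving {2} and {3}.
No further refinement is possible. Final partition (5 blocks): {4,5} | {0} | {2} | {1} | {3}.
2 and 3 end up in different blocks, so they are distinguishable. For instance, the string 'cb' is accepted from only 3.

No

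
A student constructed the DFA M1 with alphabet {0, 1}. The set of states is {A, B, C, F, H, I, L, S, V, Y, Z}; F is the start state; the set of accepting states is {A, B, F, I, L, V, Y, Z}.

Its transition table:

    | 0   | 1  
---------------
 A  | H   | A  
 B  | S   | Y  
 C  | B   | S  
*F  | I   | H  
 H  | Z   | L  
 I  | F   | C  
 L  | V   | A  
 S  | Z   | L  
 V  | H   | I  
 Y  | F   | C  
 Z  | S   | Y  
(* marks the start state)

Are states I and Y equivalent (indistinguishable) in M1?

Every state is reachable, so we keep all 11.
Start with accepting vs non-accepting: {A,B,F,I,L,V,Y,Z} | {C,H,S}.
On input 0, block {A,B,F,I,L,V,Y,Z} splits into {A,B,V,Z} and {F,I,L,Y}.
Refine {A,B,V,Z} on symbol 1: members go to different blocks, giving {B,V,Z} and {A}.
On input 1, block {C,H,S} splits into {H,S} and {C}.
Refine {F,I,L,Y} on symbol 0: members go to different blocks, giving {F,I,Y} and {L}.
On input 1, block {F,I,Y} splits into {I,Y} and {F}.
The partition is now stable with 7 blocks: {B,V,Z} | {H,S} | {I,Y} | {A} | {C} | {L} | {F}.
I and Y lie in the same block of the stable partition, so they are equivalent — no string distinguishes them.

Yes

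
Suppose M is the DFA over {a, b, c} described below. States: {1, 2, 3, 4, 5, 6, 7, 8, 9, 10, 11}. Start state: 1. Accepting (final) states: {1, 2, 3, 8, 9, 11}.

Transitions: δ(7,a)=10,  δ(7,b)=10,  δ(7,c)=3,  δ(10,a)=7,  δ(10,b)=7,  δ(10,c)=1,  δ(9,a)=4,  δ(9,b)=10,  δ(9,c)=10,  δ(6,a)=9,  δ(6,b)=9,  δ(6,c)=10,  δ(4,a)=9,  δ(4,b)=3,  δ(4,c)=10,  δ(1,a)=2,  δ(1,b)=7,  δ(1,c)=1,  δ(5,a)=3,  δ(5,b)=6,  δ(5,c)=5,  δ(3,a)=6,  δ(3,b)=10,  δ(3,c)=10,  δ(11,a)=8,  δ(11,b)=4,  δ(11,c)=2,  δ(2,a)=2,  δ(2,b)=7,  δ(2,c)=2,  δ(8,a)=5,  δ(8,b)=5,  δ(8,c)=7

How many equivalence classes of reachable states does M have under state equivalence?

First remove the unreachable states {5,8,11}; 8 states remain.
Initial partition by acceptance: {1,2,3,9} | {4,6,7,10}.
Refine {1,2,3,9} on symbol a: members go to different blocks, giving {1,2} and {3,9}.
Refine {4,6,7,10} on symbol a: members go to different blocks, giving {4,6} and {7,10}.
Refine {7,10} on symbol c: members go to different blocks, giving {7} and {10}.
Stable partition: {1,2} | {4,6} | {3,9} | {7} | {10} — 5 equivalence classes.

5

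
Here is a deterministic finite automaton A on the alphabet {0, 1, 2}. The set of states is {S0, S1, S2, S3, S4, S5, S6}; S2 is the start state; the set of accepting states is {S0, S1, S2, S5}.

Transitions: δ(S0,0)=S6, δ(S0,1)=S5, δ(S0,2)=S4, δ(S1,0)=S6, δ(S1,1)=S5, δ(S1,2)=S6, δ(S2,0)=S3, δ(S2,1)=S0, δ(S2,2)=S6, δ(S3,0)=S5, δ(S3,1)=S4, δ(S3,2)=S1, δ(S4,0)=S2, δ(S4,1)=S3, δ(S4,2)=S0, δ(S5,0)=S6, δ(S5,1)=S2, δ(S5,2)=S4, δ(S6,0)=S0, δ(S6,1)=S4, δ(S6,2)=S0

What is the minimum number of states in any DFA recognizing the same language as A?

Every state is reachable, so we keep all 7.
P0 = {S0,S1,S2,S5} | {S3,S4,S6}.
Stable partition: {S0,S1,S2,S5} | {S3,S4,S6} — 2 equivalence classes.

2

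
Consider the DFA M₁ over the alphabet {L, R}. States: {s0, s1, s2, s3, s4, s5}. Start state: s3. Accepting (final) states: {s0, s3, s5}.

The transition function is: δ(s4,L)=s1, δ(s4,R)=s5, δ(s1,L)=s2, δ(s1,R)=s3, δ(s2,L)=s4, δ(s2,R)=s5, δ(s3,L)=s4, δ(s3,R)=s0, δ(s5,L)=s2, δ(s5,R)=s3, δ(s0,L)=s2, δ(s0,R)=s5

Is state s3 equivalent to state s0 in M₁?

Yes

All states are reachable from the start state.
Initial partition by acceptance: {s0,s3,s5} | {s1,s2,s4}.
Stable partition: {s0,s3,s5} | {s1,s2,s4} — 2 equivalence classes.
s3 and s0 lie in the same block of the stable partition, so they are equivalent — no string distinguishes them.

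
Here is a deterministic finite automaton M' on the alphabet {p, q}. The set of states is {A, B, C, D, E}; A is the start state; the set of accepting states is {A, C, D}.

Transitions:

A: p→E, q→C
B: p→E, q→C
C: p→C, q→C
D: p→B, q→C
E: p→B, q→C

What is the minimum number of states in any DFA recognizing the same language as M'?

3

Reachable states from the start: {A,B,C,E}. Unreachable: {D} — drop them.
Start with accepting vs non-accepting: {A,C} | {B,E}.
Split {A,C} by δ(·,p) → {A} and {C}.
Stable partition: {A} | {B,E} | {C} — 3 equivalence classes.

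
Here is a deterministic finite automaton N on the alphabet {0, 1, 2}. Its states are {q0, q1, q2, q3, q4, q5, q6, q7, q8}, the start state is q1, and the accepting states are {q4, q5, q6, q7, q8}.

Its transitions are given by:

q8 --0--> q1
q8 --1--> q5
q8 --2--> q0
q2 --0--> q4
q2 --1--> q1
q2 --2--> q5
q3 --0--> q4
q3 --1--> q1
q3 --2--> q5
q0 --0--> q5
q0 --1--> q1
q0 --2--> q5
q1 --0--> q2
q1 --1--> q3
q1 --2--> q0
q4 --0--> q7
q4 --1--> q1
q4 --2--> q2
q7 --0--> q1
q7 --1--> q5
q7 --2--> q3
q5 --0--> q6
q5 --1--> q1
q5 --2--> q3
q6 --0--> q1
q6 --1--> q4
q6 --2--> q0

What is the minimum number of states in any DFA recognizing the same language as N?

First remove the unreachable states {q8}; 8 states remain.
Initial partition by acceptance: {q4,q5,q6,q7} | {q0,q1,q2,q3}.
On input 0, block {q4,q5,q6,q7} splits into {q4,q5} and {q6,q7}.
Refine {q0,q1,q2,q3} on symbol 0: members go to different blocks, giving {q0,q2,q3} and {q1}.
The partition is now stable with 4 blocks: {q4,q5} | {q0,q2,q3} | {q6,q7} | {q1}.

4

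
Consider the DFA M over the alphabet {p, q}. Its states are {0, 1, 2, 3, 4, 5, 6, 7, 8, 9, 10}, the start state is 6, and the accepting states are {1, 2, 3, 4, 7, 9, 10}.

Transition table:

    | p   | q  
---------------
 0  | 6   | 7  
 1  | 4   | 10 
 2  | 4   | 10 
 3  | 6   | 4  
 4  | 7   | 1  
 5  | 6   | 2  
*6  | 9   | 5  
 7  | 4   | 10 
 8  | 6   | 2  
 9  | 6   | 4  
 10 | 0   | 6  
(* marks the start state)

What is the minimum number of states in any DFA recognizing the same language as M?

First remove the unreachable states {3,8}; 9 states remain.
Start with accepting vs non-accepting: {1,2,4,7,9,10} | {0,5,6}.
Refine {1,2,4,7,9,10} on symbol p: members go to different blocks, giving {1,2,4,7} and {9,10}.
Split {1,2,4,7} by δ(·,q) → {1,2,7} and {4}.
Split {0,5,6} by δ(·,p) → {0,5} and {6}.
Split {9,10} by δ(·,p) → {9} and {10}.
Stable partition: {1,2,7} | {0,5} | {9} | {4} | {6} | {10} — 6 equivalence classes.

6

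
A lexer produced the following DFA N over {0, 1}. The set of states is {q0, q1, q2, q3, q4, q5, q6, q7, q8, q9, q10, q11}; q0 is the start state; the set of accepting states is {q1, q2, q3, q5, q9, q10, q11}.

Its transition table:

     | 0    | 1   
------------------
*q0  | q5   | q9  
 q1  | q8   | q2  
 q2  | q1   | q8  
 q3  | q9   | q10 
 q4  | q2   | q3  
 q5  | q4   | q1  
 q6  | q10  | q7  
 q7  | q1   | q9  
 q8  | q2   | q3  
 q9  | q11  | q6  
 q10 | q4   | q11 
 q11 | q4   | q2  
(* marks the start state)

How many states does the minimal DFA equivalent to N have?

9

Start with accepting vs non-accepting: {q1,q2,q3,q5,q9,q10,q11} | {q0,q4,q6,q7,q8}.
Split {q1,q2,q3,q5,q9,q10,q11} by δ(·,0) → {q1,q5,q10,q11} and {q2,q3,q9}.
On input 1, block {q1,q5,q10,q11} splits into {q1,q11} and {q5,q10}.
Refine {q0,q4,q6,q7,q8} on symbol 0: members go to different blocks, giving {q0,q6} and {q4,q8} and {q7}.
On input 1, block {q0,q6} splits into {q0} and {q6}.
Split {q2,q3,q9} by δ(·,0) → {q2,q9} and {q3}.
On input 1, block {q2,q9} splits into {q2} and {q9}.
The partition is now stable with 9 blocks: {q1,q11} | {q0} | {q2} | {q5,q10} | {q4,q8} | {q7} | {q6} | {q3} | {q9}.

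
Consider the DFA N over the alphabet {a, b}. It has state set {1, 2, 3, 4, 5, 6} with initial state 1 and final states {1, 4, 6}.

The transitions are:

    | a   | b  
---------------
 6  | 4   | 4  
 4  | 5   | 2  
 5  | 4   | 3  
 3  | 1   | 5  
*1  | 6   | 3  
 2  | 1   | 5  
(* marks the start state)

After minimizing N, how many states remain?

Initial partition by acceptance: {1,4,6} | {2,3,5}.
On input a, block {1,4,6} splits into {1,6} and {4}.
On input a, block {1,6} splits into {1} and {6}.
Split {2,3,5} by δ(·,a) → {2,3} and {5}.
Stable partition: {1} | {2,3} | {4} | {6} | {5} — 5 equivalence classes.

5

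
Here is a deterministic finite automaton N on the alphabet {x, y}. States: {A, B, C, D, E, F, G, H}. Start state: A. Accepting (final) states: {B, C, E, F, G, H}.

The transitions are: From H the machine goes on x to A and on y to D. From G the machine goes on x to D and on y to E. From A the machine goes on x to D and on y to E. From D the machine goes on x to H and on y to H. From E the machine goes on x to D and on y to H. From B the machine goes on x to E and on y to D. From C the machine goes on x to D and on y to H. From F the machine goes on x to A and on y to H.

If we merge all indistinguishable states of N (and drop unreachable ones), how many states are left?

First remove the unreachable states {B,C,F,G}; 4 states remain.
Start with accepting vs non-accepting: {E,H} | {A,D}.
On input y, block {E,H} splits into {E} and {H}.
Split {A,D} by δ(·,x) → {A} and {D}.
No further refinement is possible. Final partition (4 blocks): {E} | {A} | {H} | {D}.

4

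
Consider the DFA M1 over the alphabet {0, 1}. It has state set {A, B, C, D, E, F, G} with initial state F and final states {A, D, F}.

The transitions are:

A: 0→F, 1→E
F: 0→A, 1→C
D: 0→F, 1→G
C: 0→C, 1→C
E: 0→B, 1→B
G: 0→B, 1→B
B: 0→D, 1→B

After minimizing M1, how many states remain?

5

All states are reachable from the start state.
Initial partition by acceptance: {A,D,F} | {B,C,E,G}.
Split {B,C,E,G} by δ(·,0) → {C,E,G} and {B}.
On input 0, block {C,E,G} splits into {E,G} and {C}.
Refine {A,D,F} on symbol 1: members go to different blocks, giving {A,D} and {F}.
No further refinement is possible. Final partition (5 blocks): {A,D} | {E,G} | {B} | {C} | {F}.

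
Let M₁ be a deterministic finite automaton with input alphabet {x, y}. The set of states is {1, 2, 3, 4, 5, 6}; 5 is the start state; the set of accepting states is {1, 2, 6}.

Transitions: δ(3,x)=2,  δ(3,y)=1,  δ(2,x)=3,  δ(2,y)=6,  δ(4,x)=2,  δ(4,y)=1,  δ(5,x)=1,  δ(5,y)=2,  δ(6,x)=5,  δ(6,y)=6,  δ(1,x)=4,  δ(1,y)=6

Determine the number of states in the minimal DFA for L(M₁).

2

Every state is reachable, so we keep all 6.
Initial partition by acceptance: {1,2,6} | {3,4,5}.
Stable partition: {1,2,6} | {3,4,5} — 2 equivalence classes.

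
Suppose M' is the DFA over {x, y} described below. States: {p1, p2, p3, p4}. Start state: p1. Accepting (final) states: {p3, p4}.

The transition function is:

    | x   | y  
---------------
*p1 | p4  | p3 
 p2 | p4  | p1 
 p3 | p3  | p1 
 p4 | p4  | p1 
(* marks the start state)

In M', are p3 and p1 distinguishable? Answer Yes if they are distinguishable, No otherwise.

States {p2} cannot be reached from the start state, so discard them.
Start with accepting vs non-accepting: {p3,p4} | {p1}.
Stable partition: {p3,p4} | {p1} — 2 equivalence classes.
p3 and p1 end up in different blocks, so they are distinguishable. For instance, the string 'ε' is accepted from only p3.

Yes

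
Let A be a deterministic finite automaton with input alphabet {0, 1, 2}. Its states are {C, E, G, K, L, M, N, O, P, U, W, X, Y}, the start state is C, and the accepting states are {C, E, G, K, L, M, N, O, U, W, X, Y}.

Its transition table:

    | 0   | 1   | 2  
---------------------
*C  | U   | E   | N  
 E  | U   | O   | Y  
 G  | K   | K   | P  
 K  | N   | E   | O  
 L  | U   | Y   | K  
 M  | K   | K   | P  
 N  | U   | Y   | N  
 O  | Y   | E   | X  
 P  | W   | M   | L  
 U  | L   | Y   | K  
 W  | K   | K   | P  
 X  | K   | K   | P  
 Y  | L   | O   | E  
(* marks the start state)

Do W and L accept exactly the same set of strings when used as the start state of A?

No

States {G} cannot be reached from the start state, so discard them.
Start with accepting vs non-accepting: {C,E,K,L,M,N,O,U,W,X,Y} | {P}.
On input 2, block {C,E,K,L,M,N,O,U,W,X,Y} splits into {C,E,K,L,N,O,U,Y} and {M,W,X}.
Split {C,E,K,L,N,O,U,Y} by δ(·,2) → {C,E,K,L,N,U,Y} and {O}.
Split {C,E,K,L,N,U,Y} by δ(·,1) → {C,K,L,N,U} and {E,Y}.
Split {C,K,L,N,U} by δ(·,2) → {C,L,N,U} and {K}.
On input 2, block {C,L,N,U} splits into {C,N} and {L,U}.
The partition is now stable with 7 blocks: {C,N} | {P} | {M,W,X} | {O} | {E,Y} | {K} | {L,U}.
W and L end up in different blocks, so they are distinguishable. For instance, the string '2' is accepted from only L.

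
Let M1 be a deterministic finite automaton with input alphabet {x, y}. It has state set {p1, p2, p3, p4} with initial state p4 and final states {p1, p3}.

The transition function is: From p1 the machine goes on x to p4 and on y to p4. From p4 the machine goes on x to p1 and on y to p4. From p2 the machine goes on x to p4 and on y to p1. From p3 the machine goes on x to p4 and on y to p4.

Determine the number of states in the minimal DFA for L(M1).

2

First remove the unreachable states {p2,p3}; 2 states remain.
Initial partition by acceptance: {p1} | {p4}.
The partition is now stable with 2 blocks: {p1} | {p4}.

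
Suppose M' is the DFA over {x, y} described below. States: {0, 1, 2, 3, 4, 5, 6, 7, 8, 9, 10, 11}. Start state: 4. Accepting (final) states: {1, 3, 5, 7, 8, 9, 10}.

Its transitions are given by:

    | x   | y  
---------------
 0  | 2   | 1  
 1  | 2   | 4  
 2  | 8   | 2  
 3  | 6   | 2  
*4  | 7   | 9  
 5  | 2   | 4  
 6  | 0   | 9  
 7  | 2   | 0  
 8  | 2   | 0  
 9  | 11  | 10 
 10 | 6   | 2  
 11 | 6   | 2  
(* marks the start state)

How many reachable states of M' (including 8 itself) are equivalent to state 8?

2

First remove the unreachable states {3,5}; 10 states remain.
Start with accepting vs non-accepting: {1,7,8,9,10} | {0,2,4,6,11}.
Split {1,7,8,9,10} by δ(·,y) → {1,7,8,10} and {9}.
Split {0,2,4,6,11} by δ(·,x) → {0,6,11} and {2,4}.
Refine {1,7,8,10} on symbol x: members go to different blocks, giving {1,7,8} and {10}.
Split {1,7,8} by δ(·,y) → {7,8} and {1}.
On input x, block {0,6,11} splits into {6,11} and {0}.
On input x, block {6,11} splits into {6} and {11}.
Split {2,4} by δ(·,y) → {2} and {4}.
No further refinement is possible. Final partition (9 blocks): {7,8} | {6} | {9} | {2} | {10} | {1} | {0} | {11} | {4}.
State 8 belongs to the block {7,8}, which has 2 states.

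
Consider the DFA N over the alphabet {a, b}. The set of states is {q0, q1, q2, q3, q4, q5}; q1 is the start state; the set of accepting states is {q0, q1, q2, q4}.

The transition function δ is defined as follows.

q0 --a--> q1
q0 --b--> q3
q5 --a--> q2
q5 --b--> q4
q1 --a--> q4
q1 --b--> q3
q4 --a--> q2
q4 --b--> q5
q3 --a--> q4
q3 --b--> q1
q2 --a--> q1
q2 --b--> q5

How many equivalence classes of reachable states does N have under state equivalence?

2

Reachable states from the start: {q1,q2,q3,q4,q5}. Unreachable: {q0} — drop them.
Initial partition by acceptance: {q1,q2,q4} | {q3,q5}.
The partition is now stable with 2 blocks: {q1,q2,q4} | {q3,q5}.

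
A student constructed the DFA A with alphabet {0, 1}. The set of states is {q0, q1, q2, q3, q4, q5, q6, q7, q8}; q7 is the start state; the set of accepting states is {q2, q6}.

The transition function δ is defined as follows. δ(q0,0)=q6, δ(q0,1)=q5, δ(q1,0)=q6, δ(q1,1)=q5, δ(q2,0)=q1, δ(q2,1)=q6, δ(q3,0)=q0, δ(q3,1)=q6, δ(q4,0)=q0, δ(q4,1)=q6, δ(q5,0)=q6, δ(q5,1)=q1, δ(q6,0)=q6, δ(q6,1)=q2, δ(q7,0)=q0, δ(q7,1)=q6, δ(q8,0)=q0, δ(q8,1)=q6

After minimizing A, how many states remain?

First remove the unreachable states {q3,q4,q8}; 6 states remain.
Initial partition by acceptance: {q2,q6} | {q0,q1,q5,q7}.
On input 0, block {q2,q6} splits into {q2} and {q6}.
Split {q0,q1,q5,q7} by δ(·,0) → {q0,q1,q5} and {q7}.
No further refinement is possible. Final partition (4 blocks): {q2} | {q0,q1,q5} | {q6} | {q7}.

4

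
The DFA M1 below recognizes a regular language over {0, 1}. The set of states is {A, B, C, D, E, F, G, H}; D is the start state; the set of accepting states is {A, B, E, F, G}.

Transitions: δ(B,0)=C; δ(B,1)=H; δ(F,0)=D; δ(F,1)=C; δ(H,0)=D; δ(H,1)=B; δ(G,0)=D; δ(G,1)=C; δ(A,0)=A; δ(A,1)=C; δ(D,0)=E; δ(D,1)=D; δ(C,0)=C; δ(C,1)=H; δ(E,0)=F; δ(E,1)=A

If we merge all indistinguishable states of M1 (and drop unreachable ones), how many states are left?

Reachable states from the start: {A,B,C,D,E,F,H}. Unreachable: {G} — drop them.
Initial partition by acceptance: {A,B,E,F} | {C,D,H}.
Refine {A,B,E,F} on symbol 0: members go to different blocks, giving {A,E} and {B,F}.
Split {A,E} by δ(·,0) → {A} and {E}.
On input 0, block {C,D,H} splits into {C,H} and {D}.
On input 0, block {C,H} splits into {C} and {H}.
On input 0, block {B,F} splits into {B} and {F}.
Stable partition: {A} | {C} | {B} | {E} | {D} | {H} | {F} — 7 equivalence classes.

7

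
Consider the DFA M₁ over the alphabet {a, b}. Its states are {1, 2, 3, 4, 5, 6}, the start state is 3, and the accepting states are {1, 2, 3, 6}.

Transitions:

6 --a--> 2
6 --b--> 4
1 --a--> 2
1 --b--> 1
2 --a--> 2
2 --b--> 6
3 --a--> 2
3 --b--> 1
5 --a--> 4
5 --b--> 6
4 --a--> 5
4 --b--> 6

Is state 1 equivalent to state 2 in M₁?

Initial partition by acceptance: {1,2,3,6} | {4,5}.
On input b, block {1,2,3,6} splits into {1,2,3} and {6}.
Refine {1,2,3} on symbol b: members go to different blocks, giving {1,3} and {2}.
The partition is now stable with 4 blocks: {1,3} | {4,5} | {6} | {2}.
1 and 2 end up in different blocks, so they are distinguishable. For instance, the string 'bb' is accepted from only 1.

No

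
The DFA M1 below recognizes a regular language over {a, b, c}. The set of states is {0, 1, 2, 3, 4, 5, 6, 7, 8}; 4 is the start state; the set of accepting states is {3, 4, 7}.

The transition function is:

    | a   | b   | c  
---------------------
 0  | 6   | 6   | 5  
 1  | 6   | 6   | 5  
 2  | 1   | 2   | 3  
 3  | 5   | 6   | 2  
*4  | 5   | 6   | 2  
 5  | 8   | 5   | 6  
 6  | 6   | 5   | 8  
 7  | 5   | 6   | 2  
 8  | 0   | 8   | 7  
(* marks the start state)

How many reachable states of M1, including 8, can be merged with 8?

All states are reachable from the start state.
Initial partition by acceptance: {3,4,7} | {0,1,2,5,6,8}.
Split {0,1,2,5,6,8} by δ(·,c) → {0,1,5,6} and {2,8}.
Split {0,1,5,6} by δ(·,a) → {0,1,6} and {5}.
Refine {0,1,6} on symbol b: members go to different blocks, giving {0,1} and {6}.
The partition is now stable with 5 blocks: {3,4,7} | {0,1} | {2,8} | {5} | {6}.
The equivalence class containing 8 is {2,8}, of size 2.

2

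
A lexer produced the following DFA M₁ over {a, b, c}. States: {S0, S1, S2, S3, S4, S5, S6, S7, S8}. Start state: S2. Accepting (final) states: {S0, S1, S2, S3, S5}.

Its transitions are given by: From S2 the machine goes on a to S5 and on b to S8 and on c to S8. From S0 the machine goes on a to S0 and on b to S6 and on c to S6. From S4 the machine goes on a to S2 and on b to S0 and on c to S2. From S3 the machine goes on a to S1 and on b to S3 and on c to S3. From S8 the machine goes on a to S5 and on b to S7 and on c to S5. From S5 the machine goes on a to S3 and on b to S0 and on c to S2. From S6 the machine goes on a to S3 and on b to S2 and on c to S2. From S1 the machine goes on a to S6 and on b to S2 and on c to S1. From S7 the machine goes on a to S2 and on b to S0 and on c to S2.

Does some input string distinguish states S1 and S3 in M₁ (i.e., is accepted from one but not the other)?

Yes

First remove the unreachable states {S4}; 8 states remain.
Initial partition by acceptance: {S0,S1,S2,S3,S5} | {S6,S7,S8}.
Split {S0,S1,S2,S3,S5} by δ(·,a) → {S0,S2,S3,S5} and {S1}.
Refine {S0,S2,S3,S5} on symbol a: members go to different blocks, giving {S0,S2,S5} and {S3}.
Refine {S0,S2,S5} on symbol a: members go to different blocks, giving {S0,S2} and {S5}.
On input a, block {S0,S2} splits into {S0} and {S2}.
Split {S6,S7,S8} by δ(·,a) → {S6} and {S7} and {S8}.
Stable partition: {S0} | {S6} | {S1} | {S3} | {S5} | {S2} | {S7} | {S8} — 8 equivalence classes.
S1 and S3 end up in different blocks, so they are distinguishable. For instance, the string 'a' is accepted from only S3.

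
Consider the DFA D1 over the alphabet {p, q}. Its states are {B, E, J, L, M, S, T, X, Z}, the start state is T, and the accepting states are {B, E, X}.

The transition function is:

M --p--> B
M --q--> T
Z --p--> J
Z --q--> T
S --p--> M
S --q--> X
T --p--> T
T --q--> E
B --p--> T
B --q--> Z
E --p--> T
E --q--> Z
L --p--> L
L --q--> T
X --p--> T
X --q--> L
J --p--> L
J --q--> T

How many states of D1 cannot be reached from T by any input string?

4

Starting at T and following transitions, the reachable set is {E, J, L, T, Z}. That leaves B, M, S, X unreachable — 4 in total.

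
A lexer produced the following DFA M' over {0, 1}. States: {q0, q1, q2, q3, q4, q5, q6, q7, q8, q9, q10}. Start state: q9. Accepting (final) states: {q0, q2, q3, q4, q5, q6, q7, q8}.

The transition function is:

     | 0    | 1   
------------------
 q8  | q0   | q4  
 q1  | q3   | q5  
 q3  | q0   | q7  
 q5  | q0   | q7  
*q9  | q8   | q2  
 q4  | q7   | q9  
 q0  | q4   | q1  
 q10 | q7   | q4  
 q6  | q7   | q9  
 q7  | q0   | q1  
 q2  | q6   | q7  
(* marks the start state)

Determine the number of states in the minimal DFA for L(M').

Reachable states from the start: {q0,q1,q2,q3,q4,q5,q6,q7,q8,q9}. Unreachable: {q10} — drop them.
Start with accepting vs non-accepting: {q0,q2,q3,q4,q5,q6,q7,q8} | {q1,q9}.
Refine {q0,q2,q3,q4,q5,q6,q7,q8} on symbol 1: members go to different blocks, giving {q0,q4,q6,q7} and {q2,q3,q5,q8}.
No further refinement is possible. Final partition (3 blocks): {q0,q4,q6,q7} | {q1,q9} | {q2,q3,q5,q8}.

3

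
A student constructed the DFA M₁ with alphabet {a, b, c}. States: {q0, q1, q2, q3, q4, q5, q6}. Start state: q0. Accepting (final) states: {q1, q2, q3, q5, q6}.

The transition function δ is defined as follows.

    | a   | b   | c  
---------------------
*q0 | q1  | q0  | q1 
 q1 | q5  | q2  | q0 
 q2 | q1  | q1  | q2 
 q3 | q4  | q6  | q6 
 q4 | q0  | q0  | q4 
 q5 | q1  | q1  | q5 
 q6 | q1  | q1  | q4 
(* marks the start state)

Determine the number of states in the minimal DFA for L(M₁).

Reachable states from the start: {q0,q1,q2,q5}. Unreachable: {q3,q4,q6} — drop them.
P0 = {q1,q2,q5} | {q0}.
Split {q1,q2,q5} by δ(·,c) → {q2,q5} and {q1}.
The partition is now stable with 3 blocks: {q2,q5} | {q0} | {q1}.

3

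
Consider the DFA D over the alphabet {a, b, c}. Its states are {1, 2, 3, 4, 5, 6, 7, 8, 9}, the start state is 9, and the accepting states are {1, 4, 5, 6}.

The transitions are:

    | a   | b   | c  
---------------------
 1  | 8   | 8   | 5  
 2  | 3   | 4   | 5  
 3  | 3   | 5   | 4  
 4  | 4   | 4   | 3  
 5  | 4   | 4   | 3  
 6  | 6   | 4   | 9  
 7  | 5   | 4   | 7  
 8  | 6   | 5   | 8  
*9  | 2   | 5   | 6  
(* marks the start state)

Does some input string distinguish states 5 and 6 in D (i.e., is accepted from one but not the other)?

First remove the unreachable states {1,7,8}; 6 states remain.
P0 = {4,5,6} | {2,3,9}.
The partition is now stable with 2 blocks: {4,5,6} | {2,3,9}.
5 and 6 lie in the same block of the stable partition, so they are equivalent — no string distinguishes them.

No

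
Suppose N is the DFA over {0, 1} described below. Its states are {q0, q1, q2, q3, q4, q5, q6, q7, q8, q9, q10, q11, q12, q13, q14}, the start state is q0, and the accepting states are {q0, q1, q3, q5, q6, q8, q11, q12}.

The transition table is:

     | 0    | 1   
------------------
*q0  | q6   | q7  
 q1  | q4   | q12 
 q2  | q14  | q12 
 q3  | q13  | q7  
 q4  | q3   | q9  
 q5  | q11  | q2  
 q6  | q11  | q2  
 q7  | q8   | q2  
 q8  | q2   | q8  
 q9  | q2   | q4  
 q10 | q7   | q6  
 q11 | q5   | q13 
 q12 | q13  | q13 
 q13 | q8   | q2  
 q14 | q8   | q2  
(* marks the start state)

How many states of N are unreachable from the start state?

Starting at q0 and following transitions, the reachable set is {q0, q2, q5, q6, q7, q8, q11, q12, q13, q14}. That leaves q1, q3, q4, q9, q10 unreachable — 5 in total.

5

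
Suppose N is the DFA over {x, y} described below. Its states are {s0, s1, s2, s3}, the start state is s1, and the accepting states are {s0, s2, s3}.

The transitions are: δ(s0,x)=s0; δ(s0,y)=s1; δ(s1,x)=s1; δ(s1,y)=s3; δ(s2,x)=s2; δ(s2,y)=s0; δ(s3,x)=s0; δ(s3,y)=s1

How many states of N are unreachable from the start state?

BFS from s1 reaches {s0, s1, s3}; the 1 state(s) s2 are never visited.

1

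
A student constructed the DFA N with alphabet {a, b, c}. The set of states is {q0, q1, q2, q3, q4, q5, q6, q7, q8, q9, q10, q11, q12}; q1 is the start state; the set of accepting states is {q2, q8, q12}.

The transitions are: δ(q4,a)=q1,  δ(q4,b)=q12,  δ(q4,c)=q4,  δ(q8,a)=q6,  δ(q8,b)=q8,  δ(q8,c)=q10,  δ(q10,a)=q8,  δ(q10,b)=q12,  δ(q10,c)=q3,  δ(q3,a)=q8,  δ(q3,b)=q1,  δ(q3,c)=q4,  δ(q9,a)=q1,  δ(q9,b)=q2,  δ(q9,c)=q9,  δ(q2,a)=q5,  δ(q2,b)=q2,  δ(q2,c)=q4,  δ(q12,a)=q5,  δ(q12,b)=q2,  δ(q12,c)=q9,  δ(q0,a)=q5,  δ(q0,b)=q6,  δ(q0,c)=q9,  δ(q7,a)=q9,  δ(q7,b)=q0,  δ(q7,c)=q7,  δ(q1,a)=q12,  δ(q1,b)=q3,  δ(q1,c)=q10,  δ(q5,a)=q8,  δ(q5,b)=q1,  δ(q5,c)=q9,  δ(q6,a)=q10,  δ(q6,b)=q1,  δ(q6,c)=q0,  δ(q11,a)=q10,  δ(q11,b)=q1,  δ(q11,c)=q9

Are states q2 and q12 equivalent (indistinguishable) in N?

Reachable states from the start: {q0,q1,q2,q3,q4,q5,q6,q8,q9,q10,q12}. Unreachable: {q7,q11} — drop them.
Initial partition by acceptance: {q2,q8,q12} | {q0,q1,q3,q4,q5,q6,q9,q10}.
On input a, block {q0,q1,q3,q4,q5,q6,q9,q10} splits into {q0,q4,q6,q9} and {q1,q3,q5,q10}.
Refine {q2,q8,q12} on symbol a: members go to different blocks, giving {q2,q12} and {q8}.
Refine {q0,q4,q6,q9} on symbol b: members go to different blocks, giving {q4,q9} and {q0} and {q6}.
Split {q1,q3,q5,q10} by δ(·,a) → {q3,q5,q10} and {q1}.
Refine {q3,q5,q10} on symbol b: members go to different blocks, giving {q3,q5} and {q10}.
No further refinement is possible. Final partition (8 blocks): {q2,q12} | {q4,q9} | {q3,q5} | {q8} | {q0} | {q6} | {q1} | {q10}.
q2 and q12 lie in the same block of the stable partition, so they are equivalent — no string distinguishes them.

Yes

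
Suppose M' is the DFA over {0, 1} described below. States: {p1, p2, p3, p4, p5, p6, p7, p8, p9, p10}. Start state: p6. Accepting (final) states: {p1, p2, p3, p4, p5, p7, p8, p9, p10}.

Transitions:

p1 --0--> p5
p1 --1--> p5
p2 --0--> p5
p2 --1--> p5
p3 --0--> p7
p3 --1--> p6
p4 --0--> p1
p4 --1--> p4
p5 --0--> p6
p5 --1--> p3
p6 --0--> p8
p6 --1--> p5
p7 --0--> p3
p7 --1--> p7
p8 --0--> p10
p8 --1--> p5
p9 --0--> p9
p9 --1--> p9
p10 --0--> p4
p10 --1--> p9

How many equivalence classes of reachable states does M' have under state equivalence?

Reachable states from the start: {p1,p3,p4,p5,p6,p7,p8,p9,p10}. Unreachable: {p2} — drop them.
P0 = {p1,p3,p4,p5,p7,p8,p9,p10} | {p6}.
On input 0, block {p1,p3,p4,p5,p7,p8,p9,p10} splits into {p1,p3,p4,p7,p8,p9,p10} and {p5}.
Refine {p1,p3,p4,p7,p8,p9,p10} on symbol 0: members go to different blocks, giving {p3,p4,p7,p8,p9,p10} and {p1}.
Split {p3,p4,p7,p8,p9,p10} by δ(·,0) → {p3,p7,p8,p9,p10} and {p4}.
Refine {p3,p7,p8,p9,p10} on symbol 0: members go to different blocks, giving {p3,p7,p8,p9} and {p10}.
Refine {p3,p7,p8,p9} on symbol 0: members go to different blocks, giving {p3,p7,p9} and {p8}.
Refine {p3,p7,p9} on symbol 1: members go to different blocks, giving {p7,p9} and {p3}.
Split {p7,p9} by δ(·,0) → {p7} and {p9}.
The partition is now stable with 9 blocks: {p7} | {p6} | {p5} | {p1} | {p4} | {p10} | {p8} | {p3} | {p9}.

9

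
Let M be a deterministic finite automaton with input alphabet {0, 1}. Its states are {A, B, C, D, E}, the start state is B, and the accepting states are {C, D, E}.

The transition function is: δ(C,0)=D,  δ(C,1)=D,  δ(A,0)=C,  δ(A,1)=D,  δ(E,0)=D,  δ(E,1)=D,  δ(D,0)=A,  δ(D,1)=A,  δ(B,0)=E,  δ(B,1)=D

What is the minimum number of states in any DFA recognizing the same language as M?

Start with accepting vs non-accepting: {C,D,E} | {A,B}.
Split {C,D,E} by δ(·,0) → {C,E} and {D}.
The partition is now stable with 3 blocks: {C,E} | {A,B} | {D}.

3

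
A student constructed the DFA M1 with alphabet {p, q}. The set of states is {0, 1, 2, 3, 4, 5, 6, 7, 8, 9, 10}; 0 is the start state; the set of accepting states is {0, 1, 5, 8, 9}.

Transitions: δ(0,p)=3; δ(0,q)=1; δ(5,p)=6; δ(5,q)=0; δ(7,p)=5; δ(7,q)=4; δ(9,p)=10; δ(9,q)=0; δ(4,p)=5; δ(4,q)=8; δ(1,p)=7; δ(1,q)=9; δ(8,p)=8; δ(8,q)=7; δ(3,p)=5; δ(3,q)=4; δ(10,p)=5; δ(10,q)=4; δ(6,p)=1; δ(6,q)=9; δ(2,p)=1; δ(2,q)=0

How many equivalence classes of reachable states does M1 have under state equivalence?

First remove the unreachable states {2}; 10 states remain.
Start with accepting vs non-accepting: {0,1,5,8,9} | {3,4,6,7,10}.
Split {0,1,5,8,9} by δ(·,p) → {0,1,5,9} and {8}.
On input q, block {3,4,6,7,10} splits into {3,7,10} and {4} and {6}.
Refine {0,1,5,9} on symbol p: members go to different blocks, giving {0,1,9} and {5}.
Stable partition: {0,1,9} | {3,7,10} | {8} | {4} | {6} | {5} — 6 equivalence classes.

6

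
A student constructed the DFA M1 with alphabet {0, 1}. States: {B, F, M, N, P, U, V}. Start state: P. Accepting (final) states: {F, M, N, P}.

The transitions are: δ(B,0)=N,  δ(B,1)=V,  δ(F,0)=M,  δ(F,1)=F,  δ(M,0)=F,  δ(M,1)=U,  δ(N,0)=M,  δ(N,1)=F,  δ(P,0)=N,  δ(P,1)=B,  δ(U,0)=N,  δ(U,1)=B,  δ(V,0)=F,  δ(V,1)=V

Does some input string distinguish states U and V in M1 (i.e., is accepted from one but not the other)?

No

Initial partition by acceptance: {F,M,N,P} | {B,U,V}.
Refine {F,M,N,P} on symbol 1: members go to different blocks, giving {M,P} and {F,N}.
The partition is now stable with 3 blocks: {M,P} | {B,U,V} | {F,N}.
U and V lie in the same block of the stable partition, so they are equivalent — no string distinguishes them.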